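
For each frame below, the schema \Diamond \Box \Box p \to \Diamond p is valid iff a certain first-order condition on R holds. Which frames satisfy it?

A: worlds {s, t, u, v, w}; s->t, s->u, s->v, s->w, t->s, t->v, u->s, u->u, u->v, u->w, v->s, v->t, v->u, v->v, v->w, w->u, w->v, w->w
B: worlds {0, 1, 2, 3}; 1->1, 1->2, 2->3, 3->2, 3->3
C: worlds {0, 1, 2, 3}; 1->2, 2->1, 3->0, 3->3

Frame correspondent (Sahlqvist): \forall x \forall y (xRy \to \exists w (y R^2 w \wedge xRw)) — i.e. a generalized confluence (Geach) condition.
A: ✓.
B: ✓.
C: fails — 3R0 but no w with 0R²w and 3Rw.

A, B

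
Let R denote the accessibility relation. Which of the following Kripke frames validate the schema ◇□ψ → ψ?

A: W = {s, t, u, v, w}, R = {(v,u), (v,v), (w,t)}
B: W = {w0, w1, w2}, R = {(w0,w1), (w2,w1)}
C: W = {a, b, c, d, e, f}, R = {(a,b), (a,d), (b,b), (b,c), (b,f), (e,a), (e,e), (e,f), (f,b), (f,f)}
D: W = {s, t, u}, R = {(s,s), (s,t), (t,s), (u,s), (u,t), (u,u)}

none

Frame correspondent (Sahlqvist): ∀x ∀y (Rxy → Ryx) — i.e. symmetry.
A: fails — Rvu but not Ruv.
B: fails — Rw0w1 but not Rw1w0.
C: fails — Rbc but not Rcb.
D: fails — Rut but not Rtu.
Valid on no frame.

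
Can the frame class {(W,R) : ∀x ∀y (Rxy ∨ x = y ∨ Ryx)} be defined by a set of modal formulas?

Not modally definable

Modal frame validity is preserved under disjoint unions.
Take 3 disjoint single-world reflexive frames: each is trivially connected, but their disjoint union has 3 worlds with no edge between distinct components, so it is not connected.
Hence connectedness of R is not modally definable.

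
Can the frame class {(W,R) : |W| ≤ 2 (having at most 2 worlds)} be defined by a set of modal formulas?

If a class were modally definable it would be closed under disjoint unions (Goldblatt–Thomason).
Any modal formula valid on each of 3 disjoint one-world frames is valid on their disjoint union (validity is preserved under disjoint unions). Each one-world frame has |W|=1≤2, but the union has |W|=3.
So no modal formula (or set of formulas) defines exactly the |W|≤2 frames.

No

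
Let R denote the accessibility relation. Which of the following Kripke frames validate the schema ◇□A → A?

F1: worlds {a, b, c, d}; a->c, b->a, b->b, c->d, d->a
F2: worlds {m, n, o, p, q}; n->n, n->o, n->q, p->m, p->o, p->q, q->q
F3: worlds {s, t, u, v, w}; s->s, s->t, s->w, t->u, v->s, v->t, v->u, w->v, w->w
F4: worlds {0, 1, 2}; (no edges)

F4

The schema corresponds to a generalized confluence (Geach) condition: ∀x ∀y (xRy → ∃w (yRw ∧ x = w)).
F1: fails — aRc but no w with cRw and a=w.
F2: fails — nRo but no w with oRw and n=w.
F3: fails — sRt but no w* with tRw* and s=w*.
F4: condition met.
Valid on: F4.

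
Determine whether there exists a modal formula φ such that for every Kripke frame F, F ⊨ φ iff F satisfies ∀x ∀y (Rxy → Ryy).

Yes: it is shift-reflexivity, defined by the T□ schema □(□r → r).
Suppose □(□r→r) is valid. Take Rxy and set V(r)={w : Ryw}. Then at y, □r holds; since □(□r→r) at x, □r→r at y, so r at y, i.e. Ryy.

Yes, by □(□r → r)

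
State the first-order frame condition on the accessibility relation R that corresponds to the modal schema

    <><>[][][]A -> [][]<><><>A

forall x forall y forall z ((x R^2 y & x R^2 z) -> exists w (y R^3 w & z R^3 w))

This is a Sahlqvist (Geach-type) schema ◇^2□^3A → □^2◇^3A.
Minimal-valuation argument: fix x; take any y with xR^2y and any z with xR^2z. Set V(A) to the set of worlds R-reachable from y in exactly 3 steps. Then □^3A holds at y, so the antecedent holds at x; validity forces ◇^3A at z, giving a w with zR^3w and yR^3w.
First-order correspondent: forall x forall y forall z ((x R^2 y & x R^2 z) -> exists w (y R^3 w & z R^3 w)).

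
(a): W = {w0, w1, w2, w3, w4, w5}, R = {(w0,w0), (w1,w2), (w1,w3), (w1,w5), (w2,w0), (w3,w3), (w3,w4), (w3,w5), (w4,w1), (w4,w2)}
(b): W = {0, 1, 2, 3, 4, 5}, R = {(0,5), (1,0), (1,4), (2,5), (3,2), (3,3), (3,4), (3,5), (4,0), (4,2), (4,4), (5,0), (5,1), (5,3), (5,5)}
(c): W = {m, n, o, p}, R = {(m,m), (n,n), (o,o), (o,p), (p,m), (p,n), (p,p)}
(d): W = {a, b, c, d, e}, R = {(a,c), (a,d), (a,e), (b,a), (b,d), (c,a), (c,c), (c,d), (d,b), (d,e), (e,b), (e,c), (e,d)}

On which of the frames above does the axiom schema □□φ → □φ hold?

(b), (c)

Frame correspondent (Sahlqvist): ∀x ∀y (Rxy → ∃z (Rxz ∧ Rzy)) — i.e. density.
(a): fails — Rw1w2 but no z with Rw1z and Rzw2.
(b): satisfies the condition.
(c): satisfies the condition.
(d): fails — Rde but no z with Rdz and Rze.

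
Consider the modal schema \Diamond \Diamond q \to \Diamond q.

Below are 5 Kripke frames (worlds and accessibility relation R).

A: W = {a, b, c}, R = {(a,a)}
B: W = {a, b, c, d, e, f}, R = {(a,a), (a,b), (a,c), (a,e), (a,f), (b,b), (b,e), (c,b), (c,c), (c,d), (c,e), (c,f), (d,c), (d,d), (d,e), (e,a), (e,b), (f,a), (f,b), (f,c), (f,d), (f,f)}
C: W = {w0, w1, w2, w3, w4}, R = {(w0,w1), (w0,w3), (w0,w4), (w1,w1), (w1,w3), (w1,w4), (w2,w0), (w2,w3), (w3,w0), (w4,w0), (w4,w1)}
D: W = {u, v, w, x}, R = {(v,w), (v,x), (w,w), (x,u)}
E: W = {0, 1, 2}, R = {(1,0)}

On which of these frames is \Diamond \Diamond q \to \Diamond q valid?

A, E

Frame correspondent (Sahlqvist): \forall x \forall y \forall z (Rxy \wedge Ryz \to Rxz) — i.e. transitivity.
A: condition met.
B: fails — Rce and Rea but not Rca.
C: fails — Rw0w4 and Rw4w0 but not Rw0w0.
D: fails — Rvx and Rxu but not Rvu.
E: condition met.
Valid on: A, E.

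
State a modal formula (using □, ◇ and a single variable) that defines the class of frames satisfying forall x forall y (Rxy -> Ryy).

The condition is shift-reflexivity. The T□ schema □(□ψ → ψ) defines it.
Suppose □(□ψ→ψ) is valid. Take Rxy and set V(ψ)={w : Ryw}. Then at y, □ψ holds; since □(□ψ→ψ) at x, □ψ→ψ at y, so ψ at y, i.e. Ryy.

□(□ψ → ψ)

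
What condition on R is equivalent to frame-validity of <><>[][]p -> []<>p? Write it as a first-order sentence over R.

This is a Sahlqvist (Geach-type) schema ◇^2□^2p → □^1◇^1p.
Minimal-valuation argument: fix x; take any y with xR^2y and any z with xR^1z. Set V(p) to the set of worlds R-reachable from y in exactly 2 steps. Then □^2p holds at y, so the antecedent holds at x; validity forces ◇^1p at z, giving a w with zR^1w and yR^2w.
First-order correspondent: forall x forall y forall z ((x R^2 y & xRz) -> exists w (y R^2 w & zRw)).

forall x forall y forall z ((x R^2 y & xRz) -> exists w (y R^2 w & zRw))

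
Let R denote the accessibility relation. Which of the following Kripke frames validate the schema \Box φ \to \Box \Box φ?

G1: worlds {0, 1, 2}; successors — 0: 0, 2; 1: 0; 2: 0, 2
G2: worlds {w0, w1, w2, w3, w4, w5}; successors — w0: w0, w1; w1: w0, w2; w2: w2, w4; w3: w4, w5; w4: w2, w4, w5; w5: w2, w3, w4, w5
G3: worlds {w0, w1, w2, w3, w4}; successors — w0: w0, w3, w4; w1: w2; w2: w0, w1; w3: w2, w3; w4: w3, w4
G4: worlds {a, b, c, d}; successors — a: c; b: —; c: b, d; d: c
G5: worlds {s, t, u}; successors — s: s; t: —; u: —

G5

The schema corresponds to transitivity: \forall x \forall y \forall z (Rxy \wedge Ryz \to Rxz).
G1: fails — R10 and R02 but not R12.
G2: fails — Rw1w2 and Rw2w4 but not Rw1w4.
G3: fails — Rw1w2 and Rw2w0 but not Rw1w0.
G4: fails — Rac and Rcb but not Rab.
G5: satisfies the condition.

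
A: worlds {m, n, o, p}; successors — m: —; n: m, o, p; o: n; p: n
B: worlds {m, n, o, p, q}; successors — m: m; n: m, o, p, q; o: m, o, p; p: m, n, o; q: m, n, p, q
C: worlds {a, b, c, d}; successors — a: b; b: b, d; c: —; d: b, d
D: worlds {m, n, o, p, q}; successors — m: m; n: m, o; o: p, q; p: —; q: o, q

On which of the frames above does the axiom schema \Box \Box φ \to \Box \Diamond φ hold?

Frame correspondent (Sahlqvist): \forall x \forall z (xRz \to \exists w (x R^2 w \wedge zRw)) — i.e. a generalized confluence (Geach) condition.
A: fails — nRm but no w with nR²w and mRw.
B: holds.
C: holds.
D: fails — oRp but no w with oR²w and pRw.
Valid on: B, C.

B, C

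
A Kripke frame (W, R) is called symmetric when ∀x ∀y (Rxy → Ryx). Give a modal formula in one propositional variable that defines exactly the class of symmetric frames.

This is symmetry; the standard corresponding axiom is B: ψ → □◇ψ.
Suppose ψ→□◇ψ is valid. Take Rxy and set V(ψ)={x}. Then ψ at x, so □◇ψ at x, so ◇ψ at y, so some z with Ryz has ψ; z=x, i.e. Ryx.

ψ → □◇ψ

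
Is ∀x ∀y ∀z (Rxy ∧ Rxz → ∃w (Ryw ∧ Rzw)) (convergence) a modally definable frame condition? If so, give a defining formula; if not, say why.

Definable; ◇□p → □◇p defines it

Yes: it is convergence, defined by the .2 schema ◇□p → □◇p.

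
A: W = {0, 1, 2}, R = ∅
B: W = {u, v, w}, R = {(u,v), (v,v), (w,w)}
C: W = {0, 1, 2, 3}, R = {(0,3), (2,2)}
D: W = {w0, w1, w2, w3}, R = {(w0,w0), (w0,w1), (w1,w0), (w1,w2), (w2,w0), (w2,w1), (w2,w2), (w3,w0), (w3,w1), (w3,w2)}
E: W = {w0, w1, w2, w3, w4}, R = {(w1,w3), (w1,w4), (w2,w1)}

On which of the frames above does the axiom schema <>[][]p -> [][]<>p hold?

A, B, C, D

Frame correspondent (Sahlqvist): forall x forall y forall z ((xRy & x R^2 z) -> exists w (y R^2 w & zRw)) — i.e. a generalized confluence (Geach) condition.
A: holds.
B: holds.
C: holds.
D: holds.
E: fails — w2Rw1, w2R²w3 but no w with w1R²w and w3Rw.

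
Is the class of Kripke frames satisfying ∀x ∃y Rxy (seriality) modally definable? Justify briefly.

This is a Sahlqvist condition; the D axiom □r → ◇r defines it.

Yes — defined by □r → ◇r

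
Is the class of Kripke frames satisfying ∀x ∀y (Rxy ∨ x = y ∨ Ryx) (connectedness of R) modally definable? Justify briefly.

Modal frame validity is preserved under disjoint unions.
Take 4 disjoint single-world reflexive frames: each is trivially connected, but their disjoint union has 4 worlds with no edge between distinct components, so it is not connected.
Hence connectedness of R is not modally definable.

No — not modally definable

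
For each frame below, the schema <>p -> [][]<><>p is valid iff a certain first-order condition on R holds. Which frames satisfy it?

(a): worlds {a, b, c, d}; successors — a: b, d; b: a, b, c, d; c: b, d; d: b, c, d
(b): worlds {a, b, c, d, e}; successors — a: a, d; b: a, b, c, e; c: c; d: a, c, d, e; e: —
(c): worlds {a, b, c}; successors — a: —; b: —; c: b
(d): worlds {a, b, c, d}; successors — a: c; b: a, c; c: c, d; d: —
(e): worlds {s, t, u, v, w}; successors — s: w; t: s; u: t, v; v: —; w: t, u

(a), (c)

The schema corresponds to a generalized confluence (Geach) condition: forall x forall y forall z ((xRy & x R^2 z) -> exists w (y = w & z R^2 w)).
(a): satisfies the condition.
(b): fails — aRa, aR²c but no w with a=w and cR²w.
(c): satisfies the condition.
(d): fails — aRc, aR²d but no w with c=w and dR²w.
(e): fails — sRw, sR²u but no w* with w=w* and uR²w*.
Valid on: (a), (c).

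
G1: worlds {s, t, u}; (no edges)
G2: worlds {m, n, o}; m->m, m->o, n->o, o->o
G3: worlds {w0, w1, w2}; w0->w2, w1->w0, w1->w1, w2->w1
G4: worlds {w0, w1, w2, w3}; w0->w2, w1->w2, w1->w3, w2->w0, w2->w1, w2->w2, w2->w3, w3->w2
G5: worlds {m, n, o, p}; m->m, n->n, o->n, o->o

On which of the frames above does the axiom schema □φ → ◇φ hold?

G2, G3, G4

The schema corresponds to seriality: ∀x ∃y Rxy.
G1: fails — world s has no successor.
G2: condition met.
G3: condition met.
G4: condition met.
G5: fails — world p has no successor.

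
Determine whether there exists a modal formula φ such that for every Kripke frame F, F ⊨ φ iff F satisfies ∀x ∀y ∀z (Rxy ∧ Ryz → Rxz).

The condition is transitivity. A defining modal formula is □q → □□q.

Definable; □q → □□q defines it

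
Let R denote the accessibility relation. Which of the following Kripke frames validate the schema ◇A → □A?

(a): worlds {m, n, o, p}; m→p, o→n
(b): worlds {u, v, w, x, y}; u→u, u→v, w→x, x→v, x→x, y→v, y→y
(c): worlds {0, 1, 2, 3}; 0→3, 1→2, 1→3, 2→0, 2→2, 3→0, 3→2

This is the axiom for partial functionality; its first-order frame correspondent is ∀x ∀y ∀z (Rxy ∧ Rxz → y = z).
(a): condition met.
(b): fails — u sees both u and v.
(c): fails — 1 sees both 2 and 3.

(a)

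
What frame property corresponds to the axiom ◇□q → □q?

This is frame-equivalent to ◇q → □◇q (substitute ¬q for q and contrapose).
Suppose ◇q→□◇q is valid. Take Rxy, Rxz and set V(q)={y}. Then ◇q at x, so □◇q at x, so ◇q at z, so some w with Rzw has q; w=y, i.e. Rzy. By symmetry of the argument, Ryz.
Conversely, on a frame with the Euclidean property the schema holds at every world under every valuation.
So the correspondent is the Euclidean property.

the Euclidean property: ∀x ∀y ∀z (Rxy ∧ Rxz → Ryz)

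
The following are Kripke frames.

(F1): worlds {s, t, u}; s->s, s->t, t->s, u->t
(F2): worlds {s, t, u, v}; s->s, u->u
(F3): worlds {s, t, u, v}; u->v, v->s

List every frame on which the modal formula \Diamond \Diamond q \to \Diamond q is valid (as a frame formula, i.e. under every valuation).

(F2)

This is the axiom for transitivity; its first-order frame correspondent is \forall x \forall y \forall z (Rxy \wedge Ryz \to Rxz).
(F1): fails — Rts and Rst but not Rtt.
(F2): satisfies the condition.
(F3): fails — Ruv and Rvs but not Rus.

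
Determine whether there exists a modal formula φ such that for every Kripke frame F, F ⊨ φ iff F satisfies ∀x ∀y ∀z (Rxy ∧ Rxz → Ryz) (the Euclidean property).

Yes — defined by ◇q → □◇q

This is a Sahlqvist condition; the 5 axiom ◇q → □◇q defines it.
Suppose ◇q→□◇q is valid. Take Rxy, Rxz and set V(q)={y}. Then ◇q at x, so □◇q at x, so ◇q at z, so some w with Rzw has q; w=y, i.e. Rzy. By symmetry of the argument, Ryz.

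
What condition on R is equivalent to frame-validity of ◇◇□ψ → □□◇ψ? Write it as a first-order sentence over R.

This is a Sahlqvist (Geach-type) schema ◇^2□^1ψ → □^2◇^1ψ.
First-order correspondent: ∀x ∀y ∀z ((xR²y ∧ xR²z) → ∃w (yRw ∧ zRw)).

∀x ∀y ∀z ((xR²y ∧ xR²z) → ∃w (yRw ∧ zRw))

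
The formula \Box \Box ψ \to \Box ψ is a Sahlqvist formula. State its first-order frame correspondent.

Suppose □□ψ→□ψ is valid. Take Rxy and set V(ψ)={w : xR²w}. Then □□ψ at x, so □ψ at x, so ψ at y, i.e. ∃z(Rxz∧Rzy).

Density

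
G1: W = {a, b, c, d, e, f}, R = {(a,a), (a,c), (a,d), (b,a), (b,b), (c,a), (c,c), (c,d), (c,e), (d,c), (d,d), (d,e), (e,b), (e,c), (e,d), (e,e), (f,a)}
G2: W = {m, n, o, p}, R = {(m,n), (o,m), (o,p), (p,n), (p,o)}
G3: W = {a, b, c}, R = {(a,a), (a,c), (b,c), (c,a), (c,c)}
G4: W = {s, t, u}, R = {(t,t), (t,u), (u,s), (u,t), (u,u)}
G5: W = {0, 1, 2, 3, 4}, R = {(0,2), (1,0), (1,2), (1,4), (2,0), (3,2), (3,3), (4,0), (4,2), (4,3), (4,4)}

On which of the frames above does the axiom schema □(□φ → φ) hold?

The schema corresponds to shift-reflexivity: ∀x ∀y (Rxy → Ryy).
G1: ✓.
G2: fails — Rom but not Rmm.
G3: ✓.
G4: fails — Rus but not Rss.
G5: fails — R10 but not R00.

G1, G3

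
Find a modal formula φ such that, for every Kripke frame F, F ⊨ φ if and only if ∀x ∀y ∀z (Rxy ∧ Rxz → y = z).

The condition is partial functionality. The CD schema ◇ψ → □ψ defines it.
Suppose ◇ψ→□ψ is valid. Take Rxy, Rxz and set V(ψ)={y}. Then ◇ψ at x, so □ψ at x, so ψ at z, i.e. z=y.

◇ψ → □ψ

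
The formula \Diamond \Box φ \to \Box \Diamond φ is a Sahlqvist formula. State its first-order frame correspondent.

Suppose ◇□φ→□◇φ is valid. Take Rxy, Rxz and set V(φ)={w : Ryw}. Then □φ at y so ◇□φ at x, so □◇φ at x, so ◇φ at z, giving w with Rzw and Ryw.
The converse is a direct semantic check.
Frame condition: \forall x \forall y \forall z (Rxy \wedge Rxz \to \exists w (Ryw \wedge Rzw)).

convergence: \forall x \forall y \forall z (Rxy \wedge Rxz \to \exists w (Ryw \wedge Rzw))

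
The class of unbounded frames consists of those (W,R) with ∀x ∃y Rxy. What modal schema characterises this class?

□s → ◇s

The condition is seriality. The D schema □s → ◇s defines it.
Suppose □s→◇s is valid. At any x set V(s)=W. Then □s at x, so ◇s at x, so x has a successor.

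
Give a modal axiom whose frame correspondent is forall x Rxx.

□ψ → ψ

This is reflexivity; the standard corresponding axiom is T: □ψ → ψ.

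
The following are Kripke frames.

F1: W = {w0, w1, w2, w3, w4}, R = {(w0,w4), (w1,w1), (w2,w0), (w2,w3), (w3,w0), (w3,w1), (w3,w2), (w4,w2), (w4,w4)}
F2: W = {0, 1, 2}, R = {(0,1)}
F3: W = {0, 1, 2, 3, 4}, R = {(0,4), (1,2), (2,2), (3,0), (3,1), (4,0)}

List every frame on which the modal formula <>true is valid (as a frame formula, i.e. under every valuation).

F1, F3

Frame correspondent (Sahlqvist): forall x exists y Rxy — i.e. seriality.
F1: satisfies the condition.
F2: fails — world 1 has no successor.
F3: satisfies the condition.
Valid on: F1, F3.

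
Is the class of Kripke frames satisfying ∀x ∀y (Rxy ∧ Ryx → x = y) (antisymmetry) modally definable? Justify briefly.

Modal frame validity is preserved under surjective bounded morphisms.
The 4-cycle (worlds 0,1,2,3 with 0→1→2→3→0) is antisymmetric. Sending even-indexed worlds to s and odd-indexed worlds to t is a surjective bounded morphism onto the two-world frame with s↔t, which is not antisymmetric.
Hence antisymmetry is not modally definable.

Not modally definable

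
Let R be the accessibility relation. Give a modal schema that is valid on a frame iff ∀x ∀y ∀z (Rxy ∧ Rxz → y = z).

The condition is partial functionality. The CD schema ◇s → □s defines it.

◇s → □s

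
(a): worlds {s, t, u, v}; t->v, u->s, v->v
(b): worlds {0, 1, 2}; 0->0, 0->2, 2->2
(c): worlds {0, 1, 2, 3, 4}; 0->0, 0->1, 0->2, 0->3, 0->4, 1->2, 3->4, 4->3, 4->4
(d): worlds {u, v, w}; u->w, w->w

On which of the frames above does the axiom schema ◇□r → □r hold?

The schema corresponds to the Euclidean property: ∀x ∀y ∀z (Rxy ∧ Rxz → Ryz).
(a): fails — Rus and Rus but not Rss.
(b): fails — R02 and R00 but not R20.
(c): fails — R02 and R00 but not R20.
(d): ✓.

(d)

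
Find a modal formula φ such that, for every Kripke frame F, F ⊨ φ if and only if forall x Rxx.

This is reflexivity; the standard corresponding axiom is T: □r → r.

□r → r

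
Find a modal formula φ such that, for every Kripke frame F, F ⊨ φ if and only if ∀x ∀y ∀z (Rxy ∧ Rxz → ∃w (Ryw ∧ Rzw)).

This is convergence; the standard corresponding axiom is .2: ◇□r → □◇r.
Suppose ◇□r→□◇r is valid. Take Rxy, Rxz and set V(r)={w : Ryw}. Then □r at y so ◇□r at x, so □◇r at x, so ◇r at z, giving w with Rzw and Ryw.

◇□r → □◇r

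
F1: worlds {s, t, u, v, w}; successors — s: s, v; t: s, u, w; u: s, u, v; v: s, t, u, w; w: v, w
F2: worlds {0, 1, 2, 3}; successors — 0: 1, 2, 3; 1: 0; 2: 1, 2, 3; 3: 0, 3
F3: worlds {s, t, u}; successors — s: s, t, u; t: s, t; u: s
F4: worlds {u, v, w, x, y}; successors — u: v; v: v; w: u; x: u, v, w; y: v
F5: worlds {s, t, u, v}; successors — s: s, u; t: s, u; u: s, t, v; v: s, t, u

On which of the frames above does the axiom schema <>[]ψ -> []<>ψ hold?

F1, F3, F5

The schema corresponds to convergence: forall x forall y forall z (Rxy & Rxz -> exists w (Ryw & Rzw)).
F1: ✓.
F2: fails — R02 and R01 but 2 and 1 have no common successor.
F3: ✓.
F4: fails — Rxw and Rxu but w and u have no common successor.
F5: ✓.
Valid on: F1, F3, F5.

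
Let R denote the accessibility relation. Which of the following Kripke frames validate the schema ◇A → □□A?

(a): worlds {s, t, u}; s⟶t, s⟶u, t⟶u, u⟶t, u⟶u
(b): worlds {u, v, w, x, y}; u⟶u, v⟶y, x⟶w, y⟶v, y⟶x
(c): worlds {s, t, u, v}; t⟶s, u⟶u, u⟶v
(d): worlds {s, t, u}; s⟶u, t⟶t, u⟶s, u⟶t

none

This is the axiom for a generalized confluence (Geach) condition; its first-order frame correspondent is ∀x ∀y ∀z ((xRy ∧ xR²z) → ∃w (y = w ∧ z = w)).
(a): fails — sRt, sR²u but t ≠ u.
(b): fails — vRy, vR²v but y ≠ v.
(c): fails — uRu, uR²v but u ≠ v.
(d): fails — sRu, sR²s but u ≠ s.
Valid on no frame.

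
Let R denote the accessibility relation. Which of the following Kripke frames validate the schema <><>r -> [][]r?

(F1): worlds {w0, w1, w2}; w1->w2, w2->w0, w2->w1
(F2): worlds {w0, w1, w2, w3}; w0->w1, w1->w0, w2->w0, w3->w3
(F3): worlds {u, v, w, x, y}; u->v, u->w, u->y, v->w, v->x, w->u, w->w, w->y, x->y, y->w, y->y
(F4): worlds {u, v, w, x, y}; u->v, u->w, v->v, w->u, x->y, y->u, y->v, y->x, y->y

(F2)

Frame correspondent (Sahlqvist): forall x forall y forall z ((x R^2 y & x R^2 z) -> exists w (y = w & z = w)) — i.e. a generalized confluence (Geach) condition.
(F1): fails — w1R²w0, w1R²w1 but w0 ≠ w1.
(F2): holds.
(F3): fails — uR²u, uR²w but u ≠ w.
(F4): fails — uR²u, uR²v but u ≠ v.
Valid on: (F2).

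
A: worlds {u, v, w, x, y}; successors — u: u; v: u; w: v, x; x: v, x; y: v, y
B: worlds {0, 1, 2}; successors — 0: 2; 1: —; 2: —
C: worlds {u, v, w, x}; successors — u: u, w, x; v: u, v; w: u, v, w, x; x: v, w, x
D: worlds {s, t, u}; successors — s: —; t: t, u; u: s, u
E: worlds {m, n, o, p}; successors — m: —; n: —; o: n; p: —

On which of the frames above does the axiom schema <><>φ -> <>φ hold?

B, E

Frame correspondent (Sahlqvist): forall x forall y forall z (Rxy & Ryz -> Rxz) — i.e. transitivity.
A: fails — Ryv and Rvu but not Ryu.
B: ✓.
C: fails — Rxw and Rwu but not Rxu.
D: fails — Rtu and Rus but not Rts.
E: ✓.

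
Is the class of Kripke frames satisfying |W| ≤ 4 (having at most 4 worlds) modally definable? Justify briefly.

Not modally definable

Any modally definable frame class is closed under disjoint unions.
Any modal formula valid on each of 5 disjoint one-world frames is valid on their disjoint union (validity is preserved under disjoint unions). Each one-world frame has |W|=1≤4, but the union has |W|=5.
So no modal formula (or set of formulas) defines exactly the |W|≤4 frames.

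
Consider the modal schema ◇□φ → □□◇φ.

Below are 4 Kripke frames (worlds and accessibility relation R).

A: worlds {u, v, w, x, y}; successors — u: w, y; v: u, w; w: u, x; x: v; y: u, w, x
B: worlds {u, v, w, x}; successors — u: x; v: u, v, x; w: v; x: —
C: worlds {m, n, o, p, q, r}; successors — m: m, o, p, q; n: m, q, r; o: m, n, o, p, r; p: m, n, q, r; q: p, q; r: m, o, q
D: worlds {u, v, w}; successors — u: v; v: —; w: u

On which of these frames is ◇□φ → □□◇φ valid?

This is the axiom for a generalized confluence (Geach) condition; its first-order frame correspondent is ∀x ∀y ∀z ((xRy ∧ xR²z) → ∃w (yRw ∧ zRw)).
A: fails — uRw, uR²u but no t with wRt and uRt.
B: fails — vRu, vR²x but no t with uRt and xRt.
C: satisfies the condition.
D: fails — wRu, wR²v but no t with uRt and vRt.
Valid on: C.

C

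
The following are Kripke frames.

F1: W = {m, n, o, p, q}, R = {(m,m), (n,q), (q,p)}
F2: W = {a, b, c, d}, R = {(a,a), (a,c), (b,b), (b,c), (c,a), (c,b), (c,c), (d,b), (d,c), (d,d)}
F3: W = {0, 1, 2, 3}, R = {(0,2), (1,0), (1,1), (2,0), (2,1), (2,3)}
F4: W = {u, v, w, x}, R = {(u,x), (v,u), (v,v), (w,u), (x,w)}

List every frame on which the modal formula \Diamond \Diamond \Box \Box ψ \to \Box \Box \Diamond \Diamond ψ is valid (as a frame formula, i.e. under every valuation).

F2

This is the axiom for a generalized confluence (Geach) condition; its first-order frame correspondent is \forall x \forall y \forall z ((x R^2 y \wedge x R^2 z) \to \exists w (y R^2 w \wedge z R^2 w)).
F1: fails — nR²p, nR²p but no w with pR²w and pR²w.
F2: ✓.
F3: fails — 0R²0, 0R²3 but no w with 0R²w and 3R²w.
F4: fails — vR²u, vR²v but no t with uR²t and vR²t.
Valid on: F2.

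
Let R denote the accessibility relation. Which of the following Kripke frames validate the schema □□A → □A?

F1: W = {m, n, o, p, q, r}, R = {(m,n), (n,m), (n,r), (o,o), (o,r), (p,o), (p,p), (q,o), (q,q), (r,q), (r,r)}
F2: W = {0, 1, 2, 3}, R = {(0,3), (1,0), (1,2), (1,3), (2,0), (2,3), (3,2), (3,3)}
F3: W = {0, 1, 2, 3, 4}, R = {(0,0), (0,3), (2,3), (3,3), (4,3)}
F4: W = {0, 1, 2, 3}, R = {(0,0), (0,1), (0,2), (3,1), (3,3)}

Frame correspondent (Sahlqvist): ∀x ∀y (Rxy → ∃z (Rxz ∧ Rzy)) — i.e. density.
F1: fails — Rnm but no z with Rnz and Rzm.
F2: fails — R20 but no z with R2z and Rz0.
F3: condition met.
F4: condition met.
Valid on: F3, F4.

F3, F4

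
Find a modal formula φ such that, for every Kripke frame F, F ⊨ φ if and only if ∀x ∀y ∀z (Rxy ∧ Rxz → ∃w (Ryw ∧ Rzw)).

◇□ψ → □◇ψ

A defining formula is ◇□ψ → □◇ψ (the .2 axiom).
Suppose ◇□ψ→□◇ψ is valid. Take Rxy, Rxz and set V(ψ)={w : Ryw}. Then □ψ at y so ◇□ψ at x, so □◇ψ at x, so ◇ψ at z, giving w with Rzw and Ryw.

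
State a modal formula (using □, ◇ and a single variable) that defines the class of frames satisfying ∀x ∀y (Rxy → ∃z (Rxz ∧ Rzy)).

The condition is density. The C4 schema □□q → □q defines it.
Suppose □□q→□q is valid. Take Rxy and set V(q)={w : xR²w}. Then □□q at x, so □q at x, so q at y, i.e. ∃z(Rxz∧Rzy).

□□q → □q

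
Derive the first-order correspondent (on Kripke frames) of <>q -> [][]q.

forall x forall y forall z ((xRy & x R^2 z) -> exists w (y = w & z = w))

This is a Sahlqvist (Geach-type) schema ◇^1□^0q → □^2◇^0q.
Minimal-valuation argument: fix x; take any y with xR^1y and any z with xR^2z. Set V(q) to the set of worlds R-reachable from y in exactly 0 steps. Then □^0q holds at y, so the antecedent holds at x; validity forces ◇^0q at z, giving a w with zR^0w and yR^0w.
First-order correspondent: forall x forall y forall z ((xRy & x R^2 z) -> exists w (y = w & z = w)).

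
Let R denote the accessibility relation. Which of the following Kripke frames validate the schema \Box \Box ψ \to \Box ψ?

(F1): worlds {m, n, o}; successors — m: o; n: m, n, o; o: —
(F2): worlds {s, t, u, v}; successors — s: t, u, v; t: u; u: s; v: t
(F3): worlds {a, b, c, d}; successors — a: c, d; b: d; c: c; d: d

The schema corresponds to density: \forall x \forall y (Rxy \to \exists z (Rxz \wedge Rzy)).
(F1): fails — Rmo but no z with Rmz and Rzo.
(F2): fails — Rus but no z with Ruz and Rzs.
(F3): condition met.
Valid on: (F3).

(F3)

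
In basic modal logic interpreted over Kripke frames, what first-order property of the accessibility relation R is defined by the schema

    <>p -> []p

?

Partial functionality

Suppose ◇p→□p is valid. Take Rxy, Rxz and set V(p)={y}. Then ◇p at x, so □p at x, so p at z, i.e. z=y.
Conversely, on a frame with partial functionality the schema holds at every world under every valuation.
Frame condition: forall x forall y forall z (Rxy & Rxz -> y = z).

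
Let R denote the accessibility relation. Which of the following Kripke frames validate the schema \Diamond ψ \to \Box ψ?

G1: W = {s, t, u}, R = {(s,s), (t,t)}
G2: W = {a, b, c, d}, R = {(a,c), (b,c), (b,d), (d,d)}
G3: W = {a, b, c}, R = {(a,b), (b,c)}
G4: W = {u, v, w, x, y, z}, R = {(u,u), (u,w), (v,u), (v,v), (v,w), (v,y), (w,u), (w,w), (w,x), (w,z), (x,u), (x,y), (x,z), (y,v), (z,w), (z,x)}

This is the axiom for partial functionality; its first-order frame correspondent is \forall x \forall y \forall z (Rxy \wedge Rxz \to y = z).
G1: ✓.
G2: fails — b sees both c and d.
G3: ✓.
G4: fails — u sees both u and w.
Valid on: G1, G3.

G1, G3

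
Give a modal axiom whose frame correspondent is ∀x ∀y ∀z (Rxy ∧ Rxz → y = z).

◇r → □r

A defining formula is ◇r → □r (the CD axiom).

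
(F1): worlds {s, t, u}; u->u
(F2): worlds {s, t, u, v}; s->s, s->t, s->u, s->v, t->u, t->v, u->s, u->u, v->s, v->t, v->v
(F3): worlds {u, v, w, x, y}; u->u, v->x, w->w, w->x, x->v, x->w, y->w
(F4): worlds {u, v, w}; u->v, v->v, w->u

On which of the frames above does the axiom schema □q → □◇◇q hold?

(F1), (F2), (F3)

This is the axiom for a generalized confluence (Geach) condition; its first-order frame correspondent is ∀x ∀z (xRz → ∃w (xRw ∧ zR²w)).
(F1): condition met.
(F2): condition met.
(F3): condition met.
(F4): fails — wRu but no t with wRt and uR²t.
Valid on: (F1), (F2), (F3).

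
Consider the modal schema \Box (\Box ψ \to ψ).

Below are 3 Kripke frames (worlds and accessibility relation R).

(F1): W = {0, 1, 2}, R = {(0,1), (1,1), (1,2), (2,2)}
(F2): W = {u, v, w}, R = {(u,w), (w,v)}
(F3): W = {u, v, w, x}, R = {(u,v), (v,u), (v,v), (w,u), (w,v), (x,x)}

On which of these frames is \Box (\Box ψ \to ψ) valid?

(F1)

This is the axiom for shift-reflexivity; its first-order frame correspondent is \forall x \forall y (Rxy \to Ryy).
(F1): ✓.
(F2): fails — Ruw but not Rww.
(F3): fails — Rwu but not Ruu.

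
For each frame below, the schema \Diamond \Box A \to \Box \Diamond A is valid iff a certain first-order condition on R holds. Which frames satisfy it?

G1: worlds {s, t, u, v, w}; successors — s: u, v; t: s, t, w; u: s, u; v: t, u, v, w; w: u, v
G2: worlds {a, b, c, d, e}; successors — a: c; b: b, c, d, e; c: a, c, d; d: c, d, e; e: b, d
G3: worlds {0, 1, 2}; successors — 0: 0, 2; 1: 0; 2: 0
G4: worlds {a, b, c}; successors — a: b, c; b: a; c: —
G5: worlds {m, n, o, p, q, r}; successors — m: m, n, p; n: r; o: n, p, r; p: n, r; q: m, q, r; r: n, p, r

This is the axiom for convergence; its first-order frame correspondent is \forall x \forall y \forall z (Rxy \wedge Rxz \to \exists w (Ryw \wedge Rzw)).
G1: fails — Rts and Rtt but s and t have no common successor.
G2: condition met.
G3: condition met.
G4: fails — Rac and Rac but c and c have no common successor.
G5: fails — Rmm and Rmn but m and n have no common successor.

G2, G3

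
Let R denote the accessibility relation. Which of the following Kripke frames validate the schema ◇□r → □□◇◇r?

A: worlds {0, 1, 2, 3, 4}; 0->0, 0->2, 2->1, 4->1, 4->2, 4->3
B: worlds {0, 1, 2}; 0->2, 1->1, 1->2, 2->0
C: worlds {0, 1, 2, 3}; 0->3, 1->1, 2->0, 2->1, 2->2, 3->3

The schema corresponds to a generalized confluence (Geach) condition: ∀x ∀y ∀z ((xRy ∧ xR²z) → ∃w (yRw ∧ zR²w)).
A: fails — 0R0, 0R²1 but no w with 0Rw and 1R²w.
B: fails — 1R1, 1R²0 but no w with 1Rw and 0R²w.
C: fails — 2R0, 2R²1 but no w with 0Rw and 1R²w.

none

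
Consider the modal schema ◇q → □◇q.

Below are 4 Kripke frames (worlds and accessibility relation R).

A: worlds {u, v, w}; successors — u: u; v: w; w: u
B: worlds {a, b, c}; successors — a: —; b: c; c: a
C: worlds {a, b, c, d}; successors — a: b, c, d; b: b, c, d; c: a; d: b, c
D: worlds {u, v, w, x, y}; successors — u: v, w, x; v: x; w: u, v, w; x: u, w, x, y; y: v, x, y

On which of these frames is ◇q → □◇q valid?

The schema corresponds to the Euclidean property: ∀x ∀y ∀z (Rxy ∧ Rxz → Ryz).
A: fails — Rvw and Rvw but not Rww.
B: fails — Rbc and Rbc but not Rcc.
C: fails — Rac and Rab but not Rcb.
D: fails — Ruv and Ruv but not Rvv.
Valid on no frame.

none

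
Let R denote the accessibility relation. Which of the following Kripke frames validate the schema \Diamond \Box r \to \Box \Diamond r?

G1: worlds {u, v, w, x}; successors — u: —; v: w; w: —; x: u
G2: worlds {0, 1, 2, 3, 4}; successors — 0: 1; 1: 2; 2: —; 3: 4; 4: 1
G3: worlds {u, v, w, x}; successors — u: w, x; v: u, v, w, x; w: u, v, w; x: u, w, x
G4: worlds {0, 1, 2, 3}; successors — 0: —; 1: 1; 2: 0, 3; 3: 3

The schema corresponds to convergence: \forall x \forall y \forall z (Rxy \wedge Rxz \to \exists w (Ryw \wedge Rzw)).
G1: fails — Rvw and Rvw but w and w have no common successor.
G2: fails — R12 and R12 but 2 and 2 have no common successor.
G3: condition met.
G4: fails — R23 and R20 but 3 and 0 have no common successor.
Valid on: G3.

G3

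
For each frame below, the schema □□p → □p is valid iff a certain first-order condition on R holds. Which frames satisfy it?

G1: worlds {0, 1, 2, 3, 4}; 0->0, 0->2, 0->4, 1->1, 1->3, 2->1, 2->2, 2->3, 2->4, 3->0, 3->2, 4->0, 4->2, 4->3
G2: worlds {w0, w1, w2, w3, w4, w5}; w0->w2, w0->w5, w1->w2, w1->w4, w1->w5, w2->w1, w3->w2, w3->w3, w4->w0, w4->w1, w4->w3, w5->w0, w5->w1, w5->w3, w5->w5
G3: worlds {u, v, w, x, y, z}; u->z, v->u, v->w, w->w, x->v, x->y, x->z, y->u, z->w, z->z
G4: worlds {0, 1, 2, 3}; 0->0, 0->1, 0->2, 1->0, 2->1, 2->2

G1, G4

The schema corresponds to density: ∀x ∀y (Rxy → ∃z (Rxz ∧ Rzy)).
G1: satisfies the condition.
G2: fails — Rw1w2 but no z with Rw1z and Rzw2.
G3: fails — Rvu but no t with Rvt and Rtu.
G4: satisfies the condition.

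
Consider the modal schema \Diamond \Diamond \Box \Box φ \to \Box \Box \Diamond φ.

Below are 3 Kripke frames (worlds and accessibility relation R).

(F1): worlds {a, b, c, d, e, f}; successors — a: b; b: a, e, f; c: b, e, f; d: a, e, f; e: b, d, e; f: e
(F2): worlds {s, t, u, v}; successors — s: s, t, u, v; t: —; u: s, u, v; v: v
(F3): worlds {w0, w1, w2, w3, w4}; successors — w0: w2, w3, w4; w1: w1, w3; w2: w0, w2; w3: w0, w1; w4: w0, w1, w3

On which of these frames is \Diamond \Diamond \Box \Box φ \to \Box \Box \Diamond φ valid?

(F3)

The schema corresponds to a generalized confluence (Geach) condition: \forall x \forall y \forall z ((x R^2 y \wedge x R^2 z) \to \exists w (y R^2 w \wedge zRw)).
(F1): fails — aR²a, aR²a but no w with aR²w and aRw.
(F2): fails — sR²s, sR²t but no w with sR²w and tRw.
(F3): condition met.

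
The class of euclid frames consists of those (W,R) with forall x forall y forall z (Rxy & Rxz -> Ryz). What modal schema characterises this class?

The condition is the Euclidean property. The 5 schema ◇p → □◇p defines it.

◇p → □◇p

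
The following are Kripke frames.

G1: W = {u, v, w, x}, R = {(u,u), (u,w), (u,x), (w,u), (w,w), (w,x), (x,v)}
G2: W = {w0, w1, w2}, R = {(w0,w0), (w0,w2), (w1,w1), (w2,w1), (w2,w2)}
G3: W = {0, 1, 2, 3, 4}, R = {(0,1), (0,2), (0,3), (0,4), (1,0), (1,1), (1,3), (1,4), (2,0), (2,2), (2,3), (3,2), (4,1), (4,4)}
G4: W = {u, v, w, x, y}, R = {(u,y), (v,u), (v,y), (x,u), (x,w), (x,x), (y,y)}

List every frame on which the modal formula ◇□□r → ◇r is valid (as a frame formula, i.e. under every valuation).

G2, G3

The schema corresponds to a generalized confluence (Geach) condition: ∀x ∀y (xRy → ∃w (yR²w ∧ xRw)).
G1: fails — uRx but no t with xR²t and uRt.
G2: ✓.
G3: ✓.
G4: fails — xRu but no t with uR²t and xRt.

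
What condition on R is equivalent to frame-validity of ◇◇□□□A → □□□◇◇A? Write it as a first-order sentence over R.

∀x ∀y ∀z ((xR²y ∧ xR³z) → ∃w (yR³w ∧ zR²w))

This is a Sahlqvist (Geach-type) schema ◇^2□^3A → □^3◇^2A.
Minimal-valuation argument: fix x; take any y with xR^2y and any z with xR^3z. Set V(A) to the set of worlds R-reachable from y in exactly 3 steps. Then □^3A holds at y, so the antecedent holds at x; validity forces ◇^2A at z, giving a w with zR^2w and yR^3w.
First-order correspondent: ∀x ∀y ∀z ((xR²y ∧ xR³z) → ∃w (yR³w ∧ zR²w)).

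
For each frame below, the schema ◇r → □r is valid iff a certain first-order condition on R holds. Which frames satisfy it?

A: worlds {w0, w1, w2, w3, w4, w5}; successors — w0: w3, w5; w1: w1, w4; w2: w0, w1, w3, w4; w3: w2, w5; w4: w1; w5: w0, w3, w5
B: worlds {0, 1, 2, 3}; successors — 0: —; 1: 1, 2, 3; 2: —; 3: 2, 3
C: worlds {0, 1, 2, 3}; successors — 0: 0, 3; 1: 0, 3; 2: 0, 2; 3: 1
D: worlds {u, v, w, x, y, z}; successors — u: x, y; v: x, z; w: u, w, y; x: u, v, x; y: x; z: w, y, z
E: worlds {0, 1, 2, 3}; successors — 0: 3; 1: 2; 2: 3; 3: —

E

Frame correspondent (Sahlqvist): ∀x ∀y ∀z (Rxy ∧ Rxz → y = z) — i.e. partial functionality.
A: fails — w0 sees both w3 and w5.
B: fails — 1 sees both 1 and 2.
C: fails — 0 sees both 0 and 3.
D: fails — u sees both x and y.
E: satisfies the condition.
Valid on: E.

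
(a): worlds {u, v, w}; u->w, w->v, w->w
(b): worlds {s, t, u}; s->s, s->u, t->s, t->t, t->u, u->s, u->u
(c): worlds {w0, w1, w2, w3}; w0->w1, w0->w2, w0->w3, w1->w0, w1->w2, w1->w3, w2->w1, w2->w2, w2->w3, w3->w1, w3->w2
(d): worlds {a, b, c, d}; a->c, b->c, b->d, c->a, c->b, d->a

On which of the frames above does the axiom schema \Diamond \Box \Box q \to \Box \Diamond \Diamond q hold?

This is the axiom for a generalized confluence (Geach) condition; its first-order frame correspondent is \forall x \forall y \forall z ((xRy \wedge xRz) \to \exists w (y R^2 w \wedge z R^2 w)).
(a): fails — wRv, wRv but no t with vR²t and vR²t.
(b): satisfies the condition.
(c): satisfies the condition.
(d): satisfies the condition.
Valid on: (b), (c), (d).

(b), (c), (d)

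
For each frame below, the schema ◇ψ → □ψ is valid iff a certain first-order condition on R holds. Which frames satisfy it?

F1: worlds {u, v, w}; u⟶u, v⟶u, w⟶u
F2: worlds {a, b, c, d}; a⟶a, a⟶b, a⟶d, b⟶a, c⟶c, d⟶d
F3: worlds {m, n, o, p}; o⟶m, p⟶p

Frame correspondent (Sahlqvist): ∀x ∀y ∀z (Rxy ∧ Rxz → y = z) — i.e. partial functionality.
F1: holds.
F2: fails — a sees both a and b.
F3: holds.
Valid on: F1, F3.

F1, F3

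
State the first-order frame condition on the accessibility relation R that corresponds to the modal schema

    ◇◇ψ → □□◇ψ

This is a Sahlqvist (Geach-type) schema ◇^2□^0ψ → □^2◇^1ψ.
Minimal-valuation argument: fix x; take any y with xR^2y and any z with xR^2z. Set V(ψ) to the set of worlds R-reachable from y in exactly 0 steps. Then □^0ψ holds at y, so the antecedent holds at x; validity forces ◇^1ψ at z, giving a w with zR^1w and yR^0w.
First-order correspondent: ∀x ∀y ∀z ((xR²y ∧ xR²z) → ∃w (y = w ∧ zRw)).

∀x ∀y ∀z ((xR²y ∧ xR²z) → ∃w (y = w ∧ zRw))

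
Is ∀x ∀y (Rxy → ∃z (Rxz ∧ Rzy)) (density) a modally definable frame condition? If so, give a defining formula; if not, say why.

The condition is density. A defining modal formula is □□p → □p.
Suppose □□p→□p is valid. Take Rxy and set V(p)={w : xR²w}. Then □□p at x, so □p at x, so p at y, i.e. ∃z(Rxz∧Rzy).

Yes, by □□p → □p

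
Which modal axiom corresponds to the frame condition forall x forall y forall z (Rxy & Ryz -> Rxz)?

The condition is transitivity. The 4 schema □p → □□p defines it.
Suppose □p→□□p is valid. Take Rxy, Ryz and set V(p)={w : Rxw}. Then □p at x, so □□p at x, so □p at y, so p at z, i.e. Rxz.

□p → □□p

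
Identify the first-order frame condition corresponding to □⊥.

□⊥ is valid iff no world has any successor (otherwise □⊥ fails at any world with one).

Emptiness of R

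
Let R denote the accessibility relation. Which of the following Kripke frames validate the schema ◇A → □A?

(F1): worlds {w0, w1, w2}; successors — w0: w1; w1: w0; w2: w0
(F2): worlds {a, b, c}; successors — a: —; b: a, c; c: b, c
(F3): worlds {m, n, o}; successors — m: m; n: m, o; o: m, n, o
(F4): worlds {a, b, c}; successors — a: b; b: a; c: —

(F1), (F4)

Frame correspondent (Sahlqvist): ∀x ∀y ∀z (Rxy ∧ Rxz → y = z) — i.e. partial functionality.
(F1): satisfies the condition.
(F2): fails — b sees both a and c.
(F3): fails — n sees both m and o.
(F4): satisfies the condition.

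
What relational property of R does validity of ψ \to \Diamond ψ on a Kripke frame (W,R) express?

Replacing ψ by ¬ψ and contraposing gives the equivalent schema □ψ → ψ.
Suppose □ψ→ψ is valid. At any x set V(ψ)={w : Rxw}. Then □ψ holds at x, so ψ holds at x, i.e. Rxx.
Conversely, any frame satisfying \forall x Rxx validates the schema.
So the correspondent is reflexivity.

reflexivity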